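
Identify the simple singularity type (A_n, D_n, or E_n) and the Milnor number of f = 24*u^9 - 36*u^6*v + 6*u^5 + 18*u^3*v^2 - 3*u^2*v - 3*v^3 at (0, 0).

Type D_4, Milnor number mu = 4.

The Hessian of f at 0 has rank 0. Corank 2; j^3 = -3*v*(u^2 + v^2) splits into three distinct lines over C (the quadratic factor has nonzero discriminant), so D_4.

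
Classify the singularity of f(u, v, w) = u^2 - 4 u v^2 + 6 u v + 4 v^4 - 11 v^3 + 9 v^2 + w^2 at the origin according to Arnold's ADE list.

A_2

The Hessian of f at 0 is [[2, 6, 0], [6, 18, 0], [0, 0, 2]] with rank 2, so corank 1. A Groebner basis of the Jacobian ideal J(f) in C{u,v,w} is {v^2, u + 3*v, w}; counting standard monomials gives mu = 2. Corank 1: A-series; mu = 2 gives A_2.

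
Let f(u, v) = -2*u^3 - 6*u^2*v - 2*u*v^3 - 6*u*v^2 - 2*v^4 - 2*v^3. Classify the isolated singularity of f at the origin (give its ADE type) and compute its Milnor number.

The Hessian of f at 0 has rank 0. Corank 2; j^3 = -2*(u + v)^3 is a perfect cube, so E-series; the 4-jet and mu = 7 give E_7.

Type E7, Milnor number mu = 7.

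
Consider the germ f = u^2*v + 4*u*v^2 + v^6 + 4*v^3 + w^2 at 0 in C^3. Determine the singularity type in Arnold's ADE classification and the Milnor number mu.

Type D_{7}, Milnor number mu = 7.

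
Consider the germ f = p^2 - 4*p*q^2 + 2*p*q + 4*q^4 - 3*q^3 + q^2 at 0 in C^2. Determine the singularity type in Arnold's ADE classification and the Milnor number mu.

Type A_2, Milnor number mu = 2.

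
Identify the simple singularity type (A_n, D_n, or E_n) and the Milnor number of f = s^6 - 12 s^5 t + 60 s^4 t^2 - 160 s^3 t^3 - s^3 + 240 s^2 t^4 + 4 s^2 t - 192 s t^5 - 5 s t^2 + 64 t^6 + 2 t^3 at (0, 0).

Type D7, Milnor number mu = 7.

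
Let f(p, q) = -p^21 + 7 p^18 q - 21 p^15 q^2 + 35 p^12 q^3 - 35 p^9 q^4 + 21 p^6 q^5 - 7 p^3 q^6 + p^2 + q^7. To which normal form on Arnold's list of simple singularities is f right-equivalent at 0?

A_6

The Hessian of f at 0 is [[2, 0], [0, 0]] with rank 1, so corank 1. A Groebner basis of the Jacobian ideal J(f) in C{p,q} is {q^6, p}; counting standard monomials gives mu = 6. Corank 1: A-series; mu = 6 gives A_6.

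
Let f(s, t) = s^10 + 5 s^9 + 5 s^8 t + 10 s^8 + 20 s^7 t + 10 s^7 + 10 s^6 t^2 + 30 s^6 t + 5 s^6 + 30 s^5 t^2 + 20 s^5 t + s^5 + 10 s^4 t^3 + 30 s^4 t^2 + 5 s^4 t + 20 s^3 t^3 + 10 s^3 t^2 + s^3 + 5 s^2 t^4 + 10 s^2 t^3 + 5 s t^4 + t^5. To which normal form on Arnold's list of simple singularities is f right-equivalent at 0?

E8

The Hessian of f at 0 is [[0, 0], [0, 0]] with rank 0, so corank 2. A Groebner basis of the Jacobian ideal J(f) in C{s,t} is {t^5, s*t^3 + t^4/4, s^2}; counting standard monomials gives mu = 8. Corank 2; j^3 = s^3 is a perfect cube, so E-series; the 5-jet and mu = 8 give E_8.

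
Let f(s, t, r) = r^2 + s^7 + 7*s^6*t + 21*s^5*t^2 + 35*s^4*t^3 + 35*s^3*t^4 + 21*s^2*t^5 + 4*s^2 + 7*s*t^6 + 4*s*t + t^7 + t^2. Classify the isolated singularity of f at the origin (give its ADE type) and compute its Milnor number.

Type A_6, Milnor number mu = 6.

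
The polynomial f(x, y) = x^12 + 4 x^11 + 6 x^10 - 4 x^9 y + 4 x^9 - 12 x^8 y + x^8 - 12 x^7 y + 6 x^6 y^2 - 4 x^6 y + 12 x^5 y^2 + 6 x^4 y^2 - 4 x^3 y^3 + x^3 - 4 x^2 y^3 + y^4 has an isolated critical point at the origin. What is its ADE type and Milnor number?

Type E_6, Milnor number mu = 6.

The Hessian of f at 0 is [[0, 0], [0, 0]] with rank 0, so corank 2. A Groebner basis of the Jacobian ideal J(f) in C{x,y} is {y^3, x^2}; counting standard monomials gives mu = 6. Corank 2; j^3 = x^3 is a perfect cube, so E-series; the 4-jet and mu = 6 give E_6.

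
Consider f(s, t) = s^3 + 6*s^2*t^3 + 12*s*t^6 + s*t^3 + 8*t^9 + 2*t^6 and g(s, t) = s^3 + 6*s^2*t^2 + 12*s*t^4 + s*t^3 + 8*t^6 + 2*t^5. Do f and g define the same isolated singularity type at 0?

Yes.

The Hessian of f at 0 is [[0, 0], [0, 0]] with rank 0, so corank 2. A Groebner basis of the Jacobian ideal J(f) in C{s,t} is {s^3, s*t^2, 3*s^2 + t^3}; counting standard monomials gives mu = 7. Corank 2; j^3 = s^3 is a perfect cube, so E-series; the 4-jet and mu = 7 give E_7. The Hessian of g at 0 is [[0, 0], [0, 0]] with rank 0, so corank 2. A Groebner basis of the Jacobian ideal J(g) in C{s,t} is {-s^2/4 + t^4 - t^3/12, s^3, s^2*t + s^2/12 + t^3/36, s^2/2 + s*t^2 + t^3/6}; counting standard monomials gives mu = 7. Corank 2; j^3 = s^3 is a perfect cube, so E-series; the 4-jet and mu = 7 give E_7. Both have type E_7, hence right-equivalent.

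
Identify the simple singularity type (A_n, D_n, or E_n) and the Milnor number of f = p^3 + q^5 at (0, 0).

The Hessian of f at 0 has rank 0. Corank 2; j^3 = p^3 is a perfect cube, so E-series; the 5-jet and mu = 8 give E_8.

Type E_8, Milnor number mu = 8.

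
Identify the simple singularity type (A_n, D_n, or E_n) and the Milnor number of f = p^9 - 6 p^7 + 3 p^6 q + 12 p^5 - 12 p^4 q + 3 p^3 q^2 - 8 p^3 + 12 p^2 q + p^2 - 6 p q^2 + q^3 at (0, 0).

Type A_{2}, Milnor number mu = 2.

The Hessian of f at 0 has rank 1. Corank 1: A-series; mu = 2 gives A_2.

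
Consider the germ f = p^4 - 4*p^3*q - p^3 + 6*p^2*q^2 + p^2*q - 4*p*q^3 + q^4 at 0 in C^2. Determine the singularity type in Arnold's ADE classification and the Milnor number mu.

Type D_5, Milnor number mu = 5.

The Hessian of f at 0 has rank 0. Corank 2; j^3 = -p^2*(p - q) has shape L^2 M (L != M), so D-series; mu = 5 gives D_5.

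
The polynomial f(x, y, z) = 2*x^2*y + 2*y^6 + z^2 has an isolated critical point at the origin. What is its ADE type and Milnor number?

Type D_7, Milnor number mu = 7.

The Hessian of f at 0 has rank 1. Corank 2; j^3 = 2*x^2*y has shape L^2 M (L != M), so D-series; mu = 7 gives D_7.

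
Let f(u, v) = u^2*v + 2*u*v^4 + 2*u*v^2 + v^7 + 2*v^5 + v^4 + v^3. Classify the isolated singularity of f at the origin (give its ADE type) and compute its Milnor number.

Type D_5, Milnor number mu = 5.

The Hessian of f at 0 is [[0, 0], [0, 0]] with rank 0, so corank 2. A Groebner basis of the Jacobian ideal J(f) in C{u,v} is {u^3 - u^2/4 + v^2/4, u^2/4 + v^3 - v^2/4, u*v + v^2}; counting standard monomials gives mu = 5. Corank 2; j^3 = v*(u + v)^2 has shape L^2 M (L != M), so D-series; mu = 5 gives D_5.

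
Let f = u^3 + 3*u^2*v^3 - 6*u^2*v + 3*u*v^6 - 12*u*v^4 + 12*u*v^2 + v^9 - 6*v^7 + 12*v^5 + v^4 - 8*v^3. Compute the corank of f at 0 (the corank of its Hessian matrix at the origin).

2

The Hessian at 0 is [[0, 0], [0, 0]] of rank 0; hence corank 2.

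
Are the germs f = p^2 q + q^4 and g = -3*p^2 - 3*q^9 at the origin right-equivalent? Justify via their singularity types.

The Hessian of f at 0 has rank 0. Corank 2; j^3 = p^2*q has shape L^2 M (L != M), so D-series; mu = 5 gives D_5. The Hessian of g at 0 has rank 1. Corank 1: A-series; mu = 8 gives A_8. f is D_5 but g is A_8, hence not right-equivalent.

No.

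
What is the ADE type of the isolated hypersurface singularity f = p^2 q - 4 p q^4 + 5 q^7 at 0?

The Hessian of f at 0 has rank 0. Corank 2; j^3 = p^2*q has shape L^2 M (L != M), so D-series; mu = 8 gives D_8.

D_8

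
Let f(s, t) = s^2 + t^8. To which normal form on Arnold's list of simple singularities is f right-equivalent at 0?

A7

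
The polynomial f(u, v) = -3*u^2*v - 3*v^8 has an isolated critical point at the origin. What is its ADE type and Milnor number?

Type D_{9}, Milnor number mu = 9.

The Hessian of f at 0 has rank 0. Corank 2; j^3 = -3*u^2*v has shape L^2 M (L != M), so D-series; mu = 9 gives D_9.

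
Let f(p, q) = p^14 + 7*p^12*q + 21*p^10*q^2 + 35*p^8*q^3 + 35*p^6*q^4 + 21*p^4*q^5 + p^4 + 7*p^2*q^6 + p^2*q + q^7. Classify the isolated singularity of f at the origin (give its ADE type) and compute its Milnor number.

Type D_8, Milnor number mu = 8.

The Hessian of f at 0 has rank 0. Corank 2; j^3 = p^2*q has shape L^2 M (L != M), so D-series; mu = 8 gives D_8.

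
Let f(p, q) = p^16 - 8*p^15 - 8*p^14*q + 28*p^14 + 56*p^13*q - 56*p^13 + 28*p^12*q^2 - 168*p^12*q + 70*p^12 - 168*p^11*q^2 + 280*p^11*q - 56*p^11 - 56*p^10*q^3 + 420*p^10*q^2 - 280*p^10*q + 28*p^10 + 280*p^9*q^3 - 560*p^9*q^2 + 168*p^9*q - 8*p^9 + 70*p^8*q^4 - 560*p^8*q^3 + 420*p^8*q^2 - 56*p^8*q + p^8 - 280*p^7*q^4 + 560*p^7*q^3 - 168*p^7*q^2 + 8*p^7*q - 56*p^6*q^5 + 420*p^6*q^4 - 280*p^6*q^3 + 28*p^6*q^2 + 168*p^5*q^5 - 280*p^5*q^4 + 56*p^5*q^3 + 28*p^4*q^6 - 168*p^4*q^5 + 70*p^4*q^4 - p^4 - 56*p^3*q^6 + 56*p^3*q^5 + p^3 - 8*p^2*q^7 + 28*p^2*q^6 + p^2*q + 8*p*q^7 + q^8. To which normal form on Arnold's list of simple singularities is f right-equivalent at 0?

D_9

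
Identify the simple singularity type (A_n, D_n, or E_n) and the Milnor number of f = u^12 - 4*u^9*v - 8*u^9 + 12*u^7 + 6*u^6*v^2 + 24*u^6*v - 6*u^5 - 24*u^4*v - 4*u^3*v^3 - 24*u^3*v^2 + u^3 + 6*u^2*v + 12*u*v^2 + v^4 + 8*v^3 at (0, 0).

Type E6, Milnor number mu = 6.

The Hessian of f at 0 is [[0, 0], [0, 0]] with rank 0, so corank 2. A Groebner basis of the Jacobian ideal J(f) in C{u,v} is {v^3, u^2 + 4*u*v + 4*v^2}; counting standard monomials gives mu = 6. Corank 2; j^3 = (u + 2*v)^3 is a perfect cube, so E-series; the 4-jet and mu = 6 give E_6.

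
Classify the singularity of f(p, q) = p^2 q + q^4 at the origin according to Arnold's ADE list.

The Hessian of f at 0 is [[0, 0], [0, 0]] with rank 0, so corank 2. A Groebner basis of the Jacobian ideal J(f) in C{p,q} is {p^3, p^2/4 + q^3, p*q}; counting standard monomials gives mu = 5. Corank 2; j^3 = p^2*q has shape L^2 M (L != M), so D-series; mu = 5 gives D_5.

D_5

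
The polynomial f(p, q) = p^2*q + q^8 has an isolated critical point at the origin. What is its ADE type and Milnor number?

Type D_{9}, Milnor number mu = 9.

The Hessian of f at 0 has rank 0. Corank 2; j^3 = p^2*q has shape L^2 M (L != M), so D-series; mu = 9 gives D_9.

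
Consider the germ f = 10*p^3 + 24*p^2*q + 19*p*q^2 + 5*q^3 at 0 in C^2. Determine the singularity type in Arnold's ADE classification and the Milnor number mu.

Type D_4, Milnor number mu = 4.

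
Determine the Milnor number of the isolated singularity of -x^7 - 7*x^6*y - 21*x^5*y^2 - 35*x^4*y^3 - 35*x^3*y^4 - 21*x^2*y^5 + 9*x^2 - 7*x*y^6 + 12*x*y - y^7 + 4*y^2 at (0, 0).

The Hessian of f at 0 has rank 1. Corank 1: A-series; mu = 6 gives A_6.

6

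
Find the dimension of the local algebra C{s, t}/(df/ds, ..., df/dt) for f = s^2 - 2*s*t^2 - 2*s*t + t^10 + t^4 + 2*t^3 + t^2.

The Hessian of f at 0 is [[2, -2], [-2, 2]] with rank 1, so corank 1. A Groebner basis of the Jacobian ideal J(f) in C{s,t} is {s^5 - 10*s^4 + 30*s^3*t - 35*s^3 + 54*s^2*t - 23*s^2 + 27*s*t - 4*s + 4*t, s^4*t - 4*s^4 + 10*s^3*t - 10*s^3 + 15*s^2*t - 6*s^2 + 7*s*t - s + t, -s + t^2 + t}; counting standard monomials gives mu = 9. Corank 1: A-series; mu = 9 gives A_9.

9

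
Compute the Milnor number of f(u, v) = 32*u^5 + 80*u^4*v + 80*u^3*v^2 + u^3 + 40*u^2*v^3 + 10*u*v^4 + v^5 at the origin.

The Hessian of f at 0 is [[0, 0], [0, 0]] with rank 0, so corank 2. A Groebner basis of the Jacobian ideal J(f) in C{u,v} is {v^5, u*v^3 + v^4/8, u^2}; counting standard monomials gives mu = 8. Corank 2; j^3 = u^3 is a perfect cube, so E-series; the 5-jet and mu = 8 give E_8.

8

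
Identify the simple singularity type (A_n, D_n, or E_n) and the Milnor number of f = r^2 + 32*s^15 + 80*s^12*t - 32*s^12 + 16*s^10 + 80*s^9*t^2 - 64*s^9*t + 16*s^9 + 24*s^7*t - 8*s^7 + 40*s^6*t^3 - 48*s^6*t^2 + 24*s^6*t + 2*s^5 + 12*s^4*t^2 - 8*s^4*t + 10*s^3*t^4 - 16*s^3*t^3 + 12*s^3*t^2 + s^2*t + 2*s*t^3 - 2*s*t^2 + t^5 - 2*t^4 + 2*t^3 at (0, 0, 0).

Type D4, Milnor number mu = 4.

The Hessian of f at 0 has rank 1. Corank 2; j^3 = t*(s^2 - 2*s*t + 2*t^2) splits into three distinct lines over C (the quadratic factor has nonzero discriminant), so D_4.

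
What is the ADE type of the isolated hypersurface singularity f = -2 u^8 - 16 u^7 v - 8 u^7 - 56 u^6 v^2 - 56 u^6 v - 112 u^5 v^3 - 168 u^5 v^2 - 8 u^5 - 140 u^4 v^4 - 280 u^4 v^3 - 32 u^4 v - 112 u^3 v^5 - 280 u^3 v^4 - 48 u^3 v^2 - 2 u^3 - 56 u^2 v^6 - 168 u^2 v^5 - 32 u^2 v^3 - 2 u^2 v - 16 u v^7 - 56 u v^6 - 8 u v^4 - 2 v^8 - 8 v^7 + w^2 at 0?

The Hessian of f at 0 is [[0, 0, 0], [0, 0, 0], [0, 0, 2]] with rank 1, so corank 2. A Groebner basis of the Jacobian ideal J(f) in C{u,v,w} is {u^2*v^2, u^2*v + u^2/2 + u*v^3, -4*u^2*v - 3*u^2/2 + u*v/2 + v^4, u^3, w}; counting standard monomials gives mu = 9. Corank 2; j^3 = -2*u^2*(u + v) has shape L^2 M (L != M), so D-series; mu = 9 gives D_9.

D9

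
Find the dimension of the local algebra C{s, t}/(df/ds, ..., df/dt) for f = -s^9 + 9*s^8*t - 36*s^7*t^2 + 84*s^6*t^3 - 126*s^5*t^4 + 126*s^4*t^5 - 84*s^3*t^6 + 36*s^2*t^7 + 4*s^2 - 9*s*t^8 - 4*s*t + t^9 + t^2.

8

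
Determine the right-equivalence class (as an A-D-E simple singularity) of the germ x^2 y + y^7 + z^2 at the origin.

D_8

The Hessian of f at 0 is [[0, 0, 0], [0, 0, 0], [0, 0, 2]] with rank 1, so corank 2. A Groebner basis of the Jacobian ideal J(f) in C{x,y,z} is {x^2/7 + y^6, x^3, x*y, z}; counting standard monomials gives mu = 8. Corank 2; j^3 = x^2*y has shape L^2 M (L != M), so D-series; mu = 8 gives D_8.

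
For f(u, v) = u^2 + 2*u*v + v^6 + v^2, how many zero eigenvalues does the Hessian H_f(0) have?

1

Hessian at 0 has rank 1.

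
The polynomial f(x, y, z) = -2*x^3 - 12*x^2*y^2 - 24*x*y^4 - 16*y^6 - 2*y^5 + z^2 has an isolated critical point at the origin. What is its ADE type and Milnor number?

Type E8, Milnor number mu = 8.

The Hessian of f at 0 is [[0, 0, 0], [0, 0, 0], [0, 0, 2]] with rank 1, so corank 2. A Groebner basis of the Jacobian ideal J(f) in C{x,y,z} is {y^4, x^3, x^2/4 + x*y^2, z}; counting standard monomials gives mu = 8. Corank 2; j^3 = -2*x^3 is a perfect cube, so E-series; the 5-jet and mu = 8 give E_8.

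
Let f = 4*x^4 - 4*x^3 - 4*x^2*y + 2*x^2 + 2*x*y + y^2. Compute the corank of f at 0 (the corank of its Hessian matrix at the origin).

0

The Hessian at 0 is [[4, 2], [2, 2]] of rank 2; hence corank 0.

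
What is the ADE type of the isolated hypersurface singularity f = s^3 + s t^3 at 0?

E7

The Hessian of f at 0 has rank 0. Corank 2; j^3 = s^3 is a perfect cube, so E-series; the 4-jet and mu = 7 give E_7.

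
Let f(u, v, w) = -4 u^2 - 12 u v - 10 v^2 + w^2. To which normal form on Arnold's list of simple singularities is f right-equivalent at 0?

A_1

The Hessian of f at 0 has rank 3. Corank 0: nondegenerate Morse point, so A_1.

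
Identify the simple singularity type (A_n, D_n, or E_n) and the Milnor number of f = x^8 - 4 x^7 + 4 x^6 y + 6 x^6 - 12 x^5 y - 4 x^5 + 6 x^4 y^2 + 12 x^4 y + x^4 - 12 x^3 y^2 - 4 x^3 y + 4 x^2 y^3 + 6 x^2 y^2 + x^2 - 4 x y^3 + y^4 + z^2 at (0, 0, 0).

The Hessian of f at 0 has rank 2. Corank 1: A-series; mu = 3 gives A_3.

Type A_3, Milnor number mu = 3.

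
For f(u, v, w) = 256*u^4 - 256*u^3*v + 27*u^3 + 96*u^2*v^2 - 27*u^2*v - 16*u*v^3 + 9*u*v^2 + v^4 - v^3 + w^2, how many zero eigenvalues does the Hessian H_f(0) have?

2

Hessian at 0 has rank 1.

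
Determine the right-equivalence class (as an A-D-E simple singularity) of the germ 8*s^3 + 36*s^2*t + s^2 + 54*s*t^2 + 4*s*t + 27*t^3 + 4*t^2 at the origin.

The Hessian of f at 0 is [[2, 4], [4, 8]] with rank 1, so corank 1. A Groebner basis of the Jacobian ideal J(f) in C{s,t} is {t^2, s + 2*t}; counting standard monomials gives mu = 2. Corank 1: A-series; mu = 2 gives A_2.

A_{2}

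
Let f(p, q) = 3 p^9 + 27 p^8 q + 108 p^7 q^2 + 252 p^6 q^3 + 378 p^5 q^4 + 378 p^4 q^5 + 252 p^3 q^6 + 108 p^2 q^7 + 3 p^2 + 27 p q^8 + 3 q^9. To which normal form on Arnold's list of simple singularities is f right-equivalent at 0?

The Hessian of f at 0 is [[6, 0], [0, 0]] with rank 1, so corank 1. A Groebner basis of the Jacobian ideal J(f) in C{p,q} is {q^8, p}; counting standard monomials gives mu = 8. Corank 1: A-series; mu = 8 gives A_8.

A8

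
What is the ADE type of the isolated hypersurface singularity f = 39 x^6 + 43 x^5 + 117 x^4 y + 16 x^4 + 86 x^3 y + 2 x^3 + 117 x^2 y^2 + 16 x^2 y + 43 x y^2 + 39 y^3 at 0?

The Hessian of f at 0 is [[0, 0], [0, 0]] with rank 0, so corank 2. A Groebner basis of the Jacobian ideal J(f) in C{x,y} is {y^3, x^2 - 23*y^2/2, x*y + 7*y^2/2}; counting standard monomials gives mu = 4. Corank 2; j^3 = (x + 3*y)*(2*x^2 + 10*x*y + 13*y^2) splits into three distinct lines over C (the quadratic factor has nonzero discriminant), so D_4.

D_{4}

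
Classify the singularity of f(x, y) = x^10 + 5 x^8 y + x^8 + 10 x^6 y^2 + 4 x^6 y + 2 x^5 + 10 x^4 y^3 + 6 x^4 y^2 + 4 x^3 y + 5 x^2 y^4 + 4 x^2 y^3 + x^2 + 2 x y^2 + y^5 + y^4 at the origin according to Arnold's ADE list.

A4

The Hessian of f at 0 is [[2, 0], [0, 0]] with rank 1, so corank 1. A Groebner basis of the Jacobian ideal J(f) in C{x,y} is {x^2, x + y^2}; counting standard monomials gives mu = 4. Corank 1: A-series; mu = 4 gives A_4.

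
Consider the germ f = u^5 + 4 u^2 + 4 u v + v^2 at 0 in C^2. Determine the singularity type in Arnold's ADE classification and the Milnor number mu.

Type A_{4}, Milnor number mu = 4.

The Hessian of f at 0 has rank 1. Corank 1: A-series; mu = 4 gives A_4.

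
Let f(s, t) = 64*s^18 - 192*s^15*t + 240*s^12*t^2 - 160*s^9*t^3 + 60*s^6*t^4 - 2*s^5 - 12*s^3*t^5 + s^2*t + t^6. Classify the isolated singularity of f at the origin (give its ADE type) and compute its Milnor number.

Type D_{7}, Milnor number mu = 7.

The Hessian of f at 0 is [[0, 0], [0, 0]] with rank 0, so corank 2. A Groebner basis of the Jacobian ideal J(f) in C{s,t} is {s^2/6 + t^5, s^3, s*t}; counting standard monomials gives mu = 7. Corank 2; j^3 = s^2*t has shape L^2 M (L != M), so D-series; mu = 7 gives D_7.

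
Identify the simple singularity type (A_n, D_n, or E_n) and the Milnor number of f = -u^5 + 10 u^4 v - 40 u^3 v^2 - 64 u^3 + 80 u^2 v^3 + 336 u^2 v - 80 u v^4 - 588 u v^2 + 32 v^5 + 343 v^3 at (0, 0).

Type E_8, Milnor number mu = 8.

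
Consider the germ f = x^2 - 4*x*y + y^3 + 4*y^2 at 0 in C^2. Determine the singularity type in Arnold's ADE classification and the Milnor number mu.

The Hessian of f at 0 has rank 1. Corank 1: A-series; mu = 2 gives A_2.

Type A_{2}, Milnor number mu = 2.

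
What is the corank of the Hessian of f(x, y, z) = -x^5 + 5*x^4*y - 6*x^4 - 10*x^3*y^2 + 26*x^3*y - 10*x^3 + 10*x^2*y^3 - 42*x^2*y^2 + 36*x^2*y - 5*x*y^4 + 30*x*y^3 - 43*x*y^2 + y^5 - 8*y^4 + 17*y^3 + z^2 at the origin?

2

The Hessian at 0 is [[0, 0, 0], [0, 0, 0], [0, 0, 2]] of rank 1; hence corank 2.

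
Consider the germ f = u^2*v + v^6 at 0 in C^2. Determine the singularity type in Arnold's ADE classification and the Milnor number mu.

Type D_7, Milnor number mu = 7.

The Hessian of f at 0 is [[0, 0], [0, 0]] with rank 0, so corank 2. A Groebner basis of the Jacobian ideal J(f) in C{u,v} is {u^2/6 + v^5, u^3, u*v}; counting standard monomials gives mu = 7. Corank 2; j^3 = u^2*v has shape L^2 M (L != M), so D-series; mu = 7 gives D_7.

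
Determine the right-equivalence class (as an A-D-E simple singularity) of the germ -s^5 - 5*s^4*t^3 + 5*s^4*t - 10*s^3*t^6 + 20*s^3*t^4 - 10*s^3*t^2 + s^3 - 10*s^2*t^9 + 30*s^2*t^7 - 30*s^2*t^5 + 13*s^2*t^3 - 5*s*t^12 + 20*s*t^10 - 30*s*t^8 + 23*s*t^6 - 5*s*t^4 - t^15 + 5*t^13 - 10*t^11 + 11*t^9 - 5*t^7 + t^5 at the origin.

E_{8}

The Hessian of f at 0 is [[0, 0], [0, 0]] with rank 0, so corank 2. A Groebner basis of the Jacobian ideal J(f) in C{s,t} is {s^2/2 + s*t^3, 2*s^2 + t^4, s^3, s^2*t}; counting standard monomials gives mu = 8. Corank 2; j^3 = s^3 is a perfect cube, so E-series; the 5-jet and mu = 8 give E_8.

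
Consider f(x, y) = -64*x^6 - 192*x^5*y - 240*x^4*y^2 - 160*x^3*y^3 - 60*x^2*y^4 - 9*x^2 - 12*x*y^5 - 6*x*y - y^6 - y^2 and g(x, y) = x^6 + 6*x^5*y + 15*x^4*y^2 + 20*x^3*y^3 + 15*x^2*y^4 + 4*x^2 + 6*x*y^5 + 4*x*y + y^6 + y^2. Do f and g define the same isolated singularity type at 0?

Yes.

The Hessian of f at 0 is [[-18, -6], [-6, -2]] with rank 1, so corank 1. A Groebner basis of the Jacobian ideal J(f) in C{x,y} is {y^5, x + y/3}; counting standard monomials gives mu = 5. Corank 1: A-series; mu = 5 gives A_5. The Hessian of g at 0 is [[8, 4], [4, 2]] with rank 1, so corank 1. A Groebner basis of the Jacobian ideal J(g) in C{x,y} is {y^5, x + y/2}; counting standard monomials gives mu = 5. Corank 1: A-series; mu = 5 gives A_5. Both have type A_5, hence right-equivalent.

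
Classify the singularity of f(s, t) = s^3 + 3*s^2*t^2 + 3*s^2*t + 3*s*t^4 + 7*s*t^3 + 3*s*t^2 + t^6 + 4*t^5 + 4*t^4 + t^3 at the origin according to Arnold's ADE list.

E_{7}

The Hessian of f at 0 has rank 0. Corank 2; j^3 = (s + t)^3 is a perfect cube, so E-series; the 4-jet and mu = 7 give E_7.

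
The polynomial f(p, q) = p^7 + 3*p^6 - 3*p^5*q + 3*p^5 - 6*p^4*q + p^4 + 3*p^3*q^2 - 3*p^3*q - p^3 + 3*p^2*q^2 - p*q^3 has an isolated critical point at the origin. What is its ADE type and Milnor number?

The Hessian of f at 0 has rank 0. Corank 2; j^3 = -p^3 is a perfect cube, so E-series; the 4-jet and mu = 7 give E_7.

Type E7, Milnor number mu = 7.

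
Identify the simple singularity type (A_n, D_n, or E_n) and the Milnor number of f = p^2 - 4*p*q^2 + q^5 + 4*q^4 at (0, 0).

Type A4, Milnor number mu = 4.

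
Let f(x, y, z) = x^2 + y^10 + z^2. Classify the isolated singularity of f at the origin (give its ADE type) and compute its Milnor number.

The Hessian of f at 0 is [[2, 0, 0], [0, 0, 0], [0, 0, 2]] with rank 2, so corank 1. A Groebner basis of the Jacobian ideal J(f) in C{x,y,z} is {y^9, x, z}; counting standard monomials gives mu = 9. Corank 1: A-series; mu = 9 gives A_9.

Type A_9, Milnor number mu = 9.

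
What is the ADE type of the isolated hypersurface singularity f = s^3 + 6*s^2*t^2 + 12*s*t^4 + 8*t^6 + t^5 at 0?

E8

The Hessian of f at 0 has rank 0. Corank 2; j^3 = s^3 is a perfect cube, so E-series; the 5-jet and mu = 8 give E_8.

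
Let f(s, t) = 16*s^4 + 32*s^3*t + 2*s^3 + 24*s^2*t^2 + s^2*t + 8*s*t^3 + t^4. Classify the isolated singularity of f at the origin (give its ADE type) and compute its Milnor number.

Type D_{5}, Milnor number mu = 5.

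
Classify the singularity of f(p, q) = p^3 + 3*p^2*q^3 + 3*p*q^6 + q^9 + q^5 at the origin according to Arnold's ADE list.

E_{8}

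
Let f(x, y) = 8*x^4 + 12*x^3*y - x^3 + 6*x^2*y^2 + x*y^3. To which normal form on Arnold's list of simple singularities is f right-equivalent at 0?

The Hessian of f at 0 has rank 0. Corank 2; j^3 = -x^3 is a perfect cube, so E-series; the 4-jet and mu = 7 give E_7.

E_{7}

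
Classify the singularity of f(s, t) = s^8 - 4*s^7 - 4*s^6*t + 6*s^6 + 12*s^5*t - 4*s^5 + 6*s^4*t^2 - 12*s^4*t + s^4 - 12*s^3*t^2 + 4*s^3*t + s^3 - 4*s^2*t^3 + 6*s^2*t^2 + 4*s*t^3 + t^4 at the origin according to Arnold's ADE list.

The Hessian of f at 0 is [[0, 0], [0, 0]] with rank 0, so corank 2. A Groebner basis of the Jacobian ideal J(f) in C{s,t} is {t^4, s*t^2 + t^3/3, s^2}; counting standard monomials gives mu = 6. Corank 2; j^3 = s^3 is a perfect cube, so E-series; the 4-jet and mu = 6 give E_6.

E_{6}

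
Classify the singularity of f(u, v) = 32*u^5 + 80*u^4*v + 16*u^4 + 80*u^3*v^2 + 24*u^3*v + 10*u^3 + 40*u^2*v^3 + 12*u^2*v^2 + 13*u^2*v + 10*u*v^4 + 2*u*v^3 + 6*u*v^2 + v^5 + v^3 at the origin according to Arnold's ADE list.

D4

The Hessian of f at 0 has rank 0. Corank 2; j^3 = (2*u + v)*(5*u^2 + 4*u*v + v^2) splits into three distinct lines over C (the quadratic factor has nonzero discriminant), so D_4.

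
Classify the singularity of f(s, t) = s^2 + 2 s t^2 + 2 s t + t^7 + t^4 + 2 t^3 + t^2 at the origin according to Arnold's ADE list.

The Hessian of f at 0 has rank 1. Corank 1: A-series; mu = 6 gives A_6.

A6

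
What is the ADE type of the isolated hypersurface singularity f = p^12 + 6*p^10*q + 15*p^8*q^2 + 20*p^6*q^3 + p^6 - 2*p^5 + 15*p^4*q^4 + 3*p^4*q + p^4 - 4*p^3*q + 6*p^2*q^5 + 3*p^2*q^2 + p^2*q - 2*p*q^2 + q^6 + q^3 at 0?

D_{7}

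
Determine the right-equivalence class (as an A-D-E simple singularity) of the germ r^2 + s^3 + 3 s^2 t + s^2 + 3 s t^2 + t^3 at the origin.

A_{2}

The Hessian of f at 0 has rank 2. Corank 1: A-series; mu = 2 gives A_2.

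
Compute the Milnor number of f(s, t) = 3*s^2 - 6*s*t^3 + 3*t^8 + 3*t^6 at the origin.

7

The Hessian of f at 0 has rank 1. Corank 1: A-series; mu = 7 gives A_7.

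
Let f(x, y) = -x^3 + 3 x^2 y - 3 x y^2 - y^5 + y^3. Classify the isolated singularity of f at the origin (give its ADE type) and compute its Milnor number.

Type E_{8}, Milnor number mu = 8.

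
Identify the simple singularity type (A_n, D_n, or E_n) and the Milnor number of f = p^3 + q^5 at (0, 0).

Type E8, Milnor number mu = 8.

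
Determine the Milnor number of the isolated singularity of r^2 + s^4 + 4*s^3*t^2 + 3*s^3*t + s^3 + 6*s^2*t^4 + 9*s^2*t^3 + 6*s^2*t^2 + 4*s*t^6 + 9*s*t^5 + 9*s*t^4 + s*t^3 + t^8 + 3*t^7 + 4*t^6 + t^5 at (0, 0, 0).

7

The Hessian of f at 0 has rank 1. Corank 2; j^3 = s^3 is a perfect cube, so E-series; the 4-jet and mu = 7 give E_7.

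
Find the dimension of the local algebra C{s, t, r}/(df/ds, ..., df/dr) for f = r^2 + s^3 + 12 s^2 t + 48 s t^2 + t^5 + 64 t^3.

8

The Hessian of f at 0 has rank 1. Corank 2; j^3 = (s + 4*t)^3 is a perfect cube, so E-series; the 5-jet and mu = 8 give E_8.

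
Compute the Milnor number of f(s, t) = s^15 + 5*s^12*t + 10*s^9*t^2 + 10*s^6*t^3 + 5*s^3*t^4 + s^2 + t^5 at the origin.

The Hessian of f at 0 has rank 1. Corank 1: A-series; mu = 4 gives A_4.

4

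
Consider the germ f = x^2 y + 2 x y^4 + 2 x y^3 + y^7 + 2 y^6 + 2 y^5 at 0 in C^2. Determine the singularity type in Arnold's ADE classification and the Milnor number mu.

Type D6, Milnor number mu = 6.

The Hessian of f at 0 is [[0, 0], [0, 0]] with rank 0, so corank 2. A Groebner basis of the Jacobian ideal J(f) in C{x,y} is {x^3, x^2*y, -x^2/4 + x*y^2, -x^2/4 + x*y + y^3}; counting standard monomials gives mu = 6. Corank 2; j^3 = x^2*y has shape L^2 M (L != M), so D-series; mu = 6 gives D_6.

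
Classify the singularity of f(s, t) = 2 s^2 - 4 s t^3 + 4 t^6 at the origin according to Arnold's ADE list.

A5

The Hessian of f at 0 has rank 1. Corank 1: A-series; mu = 5 gives A_5.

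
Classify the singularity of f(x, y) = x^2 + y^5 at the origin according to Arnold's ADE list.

A_4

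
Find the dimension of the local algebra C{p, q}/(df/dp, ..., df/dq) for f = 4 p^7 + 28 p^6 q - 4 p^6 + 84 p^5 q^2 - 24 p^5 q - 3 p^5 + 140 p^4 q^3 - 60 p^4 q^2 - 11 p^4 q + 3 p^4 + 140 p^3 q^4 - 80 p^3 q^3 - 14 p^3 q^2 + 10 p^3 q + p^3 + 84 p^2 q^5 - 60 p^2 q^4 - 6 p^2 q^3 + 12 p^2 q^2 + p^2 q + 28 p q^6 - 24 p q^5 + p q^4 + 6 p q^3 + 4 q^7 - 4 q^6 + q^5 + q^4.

The Hessian of f at 0 is [[0, 0], [0, 0]] with rank 0, so corank 2. A Groebner basis of the Jacobian ideal J(f) in C{p,q} is {p*q^2, -p*q/3 + q^3, p^2 + 4*p*q/3}; counting standard monomials gives mu = 5. Corank 2; j^3 = p^2*(p + q) has shape L^2 M (L != M), so D-series; mu = 5 gives D_5.

5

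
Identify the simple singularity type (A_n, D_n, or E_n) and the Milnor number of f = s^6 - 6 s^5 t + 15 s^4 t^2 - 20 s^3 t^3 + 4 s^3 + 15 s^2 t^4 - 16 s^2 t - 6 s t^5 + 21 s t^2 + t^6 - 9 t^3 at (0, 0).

The Hessian of f at 0 has rank 0. Corank 2; j^3 = (s - t)*(2*s - 3*t)^2 has shape L^2 M (L != M), so D-series; mu = 7 gives D_7.

Type D_{7}, Milnor number mu = 7.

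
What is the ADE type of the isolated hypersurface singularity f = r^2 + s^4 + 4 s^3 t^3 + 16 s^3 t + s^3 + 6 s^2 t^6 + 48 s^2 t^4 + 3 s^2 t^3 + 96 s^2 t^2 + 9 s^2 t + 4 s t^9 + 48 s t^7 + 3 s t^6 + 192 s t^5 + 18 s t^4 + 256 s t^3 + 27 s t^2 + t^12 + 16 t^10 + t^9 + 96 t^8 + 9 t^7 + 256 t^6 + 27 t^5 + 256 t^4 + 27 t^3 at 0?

The Hessian of f at 0 has rank 1. Corank 2; j^3 = (s + 3*t)^3 is a perfect cube, so E-series; the 4-jet and mu = 6 give E_6.

E_{6}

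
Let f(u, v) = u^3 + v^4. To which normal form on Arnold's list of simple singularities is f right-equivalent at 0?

The Hessian of f at 0 has rank 0. Corank 2; j^3 = u^3 is a perfect cube, so E-series; the 4-jet and mu = 6 give E_6.

E_6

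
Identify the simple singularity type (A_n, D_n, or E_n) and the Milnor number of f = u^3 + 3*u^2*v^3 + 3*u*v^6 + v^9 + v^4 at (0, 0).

The Hessian of f at 0 has rank 0. Corank 2; j^3 = u^3 is a perfect cube, so E-series; the 4-jet and mu = 6 give E_6.

Type E6, Milnor number mu = 6.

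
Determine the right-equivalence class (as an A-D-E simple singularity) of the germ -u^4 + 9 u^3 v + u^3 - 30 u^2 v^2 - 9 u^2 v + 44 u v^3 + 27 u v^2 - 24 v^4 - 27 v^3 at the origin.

E_{7}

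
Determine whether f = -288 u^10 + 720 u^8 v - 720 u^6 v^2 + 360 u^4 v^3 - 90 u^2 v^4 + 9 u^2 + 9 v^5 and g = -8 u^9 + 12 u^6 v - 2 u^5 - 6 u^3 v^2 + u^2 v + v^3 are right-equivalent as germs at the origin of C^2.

No.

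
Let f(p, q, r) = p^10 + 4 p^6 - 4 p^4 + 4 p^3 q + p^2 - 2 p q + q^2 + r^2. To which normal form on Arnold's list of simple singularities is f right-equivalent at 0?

The Hessian of f at 0 is [[2, -2, 0], [-2, 2, 0], [0, 0, 2]] with rank 2, so corank 1. A Groebner basis of the Jacobian ideal J(f) in C{p,q,r} is {-2*p*q^2 + p/4 + q^5 + 3*q^3/2 - q/4, p^2/4 + p*q^3 - 3*p*q/4 - q^4/2 + q^2/2, p^3 - p/2 + q/2, p^2*q - p*q^2 - p/6 + q^3/3 + q/6, r}; counting standard monomials gives mu = 9. Corank 1: A-series; mu = 9 gives A_9.

A_{9}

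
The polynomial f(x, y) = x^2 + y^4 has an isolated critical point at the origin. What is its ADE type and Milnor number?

Type A_{3}, Milnor number mu = 3.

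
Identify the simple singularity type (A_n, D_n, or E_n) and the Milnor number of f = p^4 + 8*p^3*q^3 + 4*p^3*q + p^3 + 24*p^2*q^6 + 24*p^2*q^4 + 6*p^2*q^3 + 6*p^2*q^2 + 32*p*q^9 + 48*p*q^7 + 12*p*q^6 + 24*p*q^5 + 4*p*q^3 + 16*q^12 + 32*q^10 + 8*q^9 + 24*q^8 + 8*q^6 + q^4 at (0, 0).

Type E_{6}, Milnor number mu = 6.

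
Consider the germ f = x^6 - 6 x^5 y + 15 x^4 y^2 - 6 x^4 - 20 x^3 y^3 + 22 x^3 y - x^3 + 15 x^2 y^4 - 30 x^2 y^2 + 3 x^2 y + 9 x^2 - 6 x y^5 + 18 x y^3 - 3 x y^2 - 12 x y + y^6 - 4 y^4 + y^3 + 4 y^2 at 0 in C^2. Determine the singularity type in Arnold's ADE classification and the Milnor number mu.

Type A_2, Milnor number mu = 2.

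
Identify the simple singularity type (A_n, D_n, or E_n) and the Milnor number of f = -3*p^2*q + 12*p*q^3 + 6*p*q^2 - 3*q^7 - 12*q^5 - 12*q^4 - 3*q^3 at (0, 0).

Type D8, Milnor number mu = 8.

The Hessian of f at 0 has rank 0. Corank 2; j^3 = -3*q*(p - q)^2 has shape L^2 M (L != M), so D-series; mu = 8 gives D_8.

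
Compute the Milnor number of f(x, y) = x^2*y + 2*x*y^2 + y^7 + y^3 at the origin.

8

The Hessian of f at 0 has rank 0. Corank 2; j^3 = y*(x + y)^2 has shape L^2 M (L != M), so D-series; mu = 8 gives D_8.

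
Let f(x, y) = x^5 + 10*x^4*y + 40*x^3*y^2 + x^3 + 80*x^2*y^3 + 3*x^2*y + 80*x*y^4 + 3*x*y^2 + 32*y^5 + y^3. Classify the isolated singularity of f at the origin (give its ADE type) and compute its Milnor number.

The Hessian of f at 0 is [[0, 0], [0, 0]] with rank 0, so corank 2. A Groebner basis of the Jacobian ideal J(f) in C{x,y} is {y^5, x*y^3 + 5*y^4/4, x^2 + 2*x*y + y^2}; counting standard monomials gives mu = 8. Corank 2; j^3 = (x + y)^3 is a perfect cube, so E-series; the 5-jet and mu = 8 give E_8.

Type E_{8}, Milnor number mu = 8.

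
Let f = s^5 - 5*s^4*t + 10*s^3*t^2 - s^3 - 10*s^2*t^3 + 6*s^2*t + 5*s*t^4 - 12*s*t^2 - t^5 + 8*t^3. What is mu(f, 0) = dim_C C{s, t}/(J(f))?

8

The Hessian of f at 0 has rank 0. Corank 2; j^3 = -(s - 2*t)^3 is a perfect cube, so E-series; the 5-jet and mu = 8 give E_8.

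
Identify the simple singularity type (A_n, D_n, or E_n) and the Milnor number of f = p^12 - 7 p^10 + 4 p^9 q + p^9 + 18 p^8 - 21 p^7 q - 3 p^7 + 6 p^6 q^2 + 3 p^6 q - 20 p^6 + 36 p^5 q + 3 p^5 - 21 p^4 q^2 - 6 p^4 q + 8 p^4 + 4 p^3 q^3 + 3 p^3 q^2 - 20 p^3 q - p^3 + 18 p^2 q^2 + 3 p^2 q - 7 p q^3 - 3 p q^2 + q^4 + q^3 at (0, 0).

Type E_7, Milnor number mu = 7.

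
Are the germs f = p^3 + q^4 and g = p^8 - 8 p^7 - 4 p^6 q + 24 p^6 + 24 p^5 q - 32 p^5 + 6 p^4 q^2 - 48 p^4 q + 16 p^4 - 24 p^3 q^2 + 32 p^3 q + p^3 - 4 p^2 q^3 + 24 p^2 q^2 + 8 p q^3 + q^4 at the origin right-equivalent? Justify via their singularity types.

The Hessian of f at 0 has rank 0. Corank 2; j^3 = p^3 is a perfect cube, so E-series; the 4-jet and mu = 6 give E_6. The Hessian of g at 0 has rank 0. Corank 2; j^3 = p^3 is a perfect cube, so E-series; the 4-jet and mu = 6 give E_6. Both have type E_6, hence right-equivalent.

Yes.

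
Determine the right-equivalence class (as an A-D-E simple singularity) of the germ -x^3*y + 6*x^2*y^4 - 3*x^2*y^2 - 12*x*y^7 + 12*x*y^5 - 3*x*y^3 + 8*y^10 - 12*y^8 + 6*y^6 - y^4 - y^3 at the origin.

The Hessian of f at 0 is [[0, 0], [0, 0]] with rank 0, so corank 2. A Groebner basis of the Jacobian ideal J(f) in C{x,y} is {x^3 - 3*x*y^2 + 3*y^2, x^2*y + 2*x*y^2, y^3}; counting standard monomials gives mu = 7. Corank 2; j^3 = -y^3 is a perfect cube, so E-series; the 4-jet and mu = 7 give E_7.

E_7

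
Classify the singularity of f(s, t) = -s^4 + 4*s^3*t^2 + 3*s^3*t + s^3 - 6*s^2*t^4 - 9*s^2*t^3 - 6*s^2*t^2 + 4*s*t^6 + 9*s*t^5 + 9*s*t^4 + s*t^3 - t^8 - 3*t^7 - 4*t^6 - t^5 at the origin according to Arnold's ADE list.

The Hessian of f at 0 is [[0, 0], [0, 0]] with rank 0, so corank 2. A Groebner basis of the Jacobian ideal J(f) in C{s,t} is {3*s^2/2 + t^4 + t^3/2, s^3, s^2*t - s^2/2 - t^3/6, s^2/2 + s*t^2 + t^3/6}; counting standard monomials gives mu = 7. Corank 2; j^3 = s^3 is a perfect cube, so E-series; the 4-jet and mu = 7 give E_7.

E_7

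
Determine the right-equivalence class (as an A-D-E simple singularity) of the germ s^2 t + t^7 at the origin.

The Hessian of f at 0 is [[0, 0], [0, 0]] with rank 0, so corank 2. A Groebner basis of the Jacobian ideal J(f) in C{s,t} is {s^2/7 + t^6, s^3, s*t}; counting standard monomials gives mu = 8. Corank 2; j^3 = s^2*t has shape L^2 M (L != M), so D-series; mu = 8 gives D_8.

D_8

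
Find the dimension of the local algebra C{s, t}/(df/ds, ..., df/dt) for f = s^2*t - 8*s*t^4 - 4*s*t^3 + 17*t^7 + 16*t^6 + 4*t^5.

The Hessian of f at 0 is [[0, 0], [0, 0]] with rank 0, so corank 2. A Groebner basis of the Jacobian ideal J(f) in C{s,t} is {-4*s^2/9 + s*t^3 + 23*s*t^2/18 - 7*s*t/36 + 7*t^3/18, -s*t/4 + t^4 + t^3/2, s^3 - 8*s^2/9 + 32*s*t^2/9 - 8*s*t/9 + 16*t^3/9, s^2*t - 16*s^2/9 + 55*s*t^2/9 - 23*s*t/18 + 23*t^3/9}; counting standard monomials gives mu = 8. Corank 2; j^3 = s^2*t has shape L^2 M (L != M), so D-series; mu = 8 gives D_8.

8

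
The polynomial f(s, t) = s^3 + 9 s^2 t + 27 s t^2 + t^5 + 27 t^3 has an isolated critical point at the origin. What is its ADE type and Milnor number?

Type E8, Milnor number mu = 8.

The Hessian of f at 0 has rank 0. Corank 2; j^3 = (s + 3*t)^3 is a perfect cube, so E-series; the 5-jet and mu = 8 give E_8.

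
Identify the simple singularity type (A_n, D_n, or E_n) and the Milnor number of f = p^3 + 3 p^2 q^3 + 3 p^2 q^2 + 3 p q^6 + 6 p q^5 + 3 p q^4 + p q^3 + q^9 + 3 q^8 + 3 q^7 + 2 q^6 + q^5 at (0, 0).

Type E7, Milnor number mu = 7.

The Hessian of f at 0 has rank 0. Corank 2; j^3 = p^3 is a perfect cube, so E-series; the 4-jet and mu = 7 give E_7.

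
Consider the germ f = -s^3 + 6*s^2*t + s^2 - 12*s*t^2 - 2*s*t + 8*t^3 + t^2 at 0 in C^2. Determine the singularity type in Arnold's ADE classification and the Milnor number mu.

Type A2, Milnor number mu = 2.

The Hessian of f at 0 has rank 1. Corank 1: A-series; mu = 2 gives A_2.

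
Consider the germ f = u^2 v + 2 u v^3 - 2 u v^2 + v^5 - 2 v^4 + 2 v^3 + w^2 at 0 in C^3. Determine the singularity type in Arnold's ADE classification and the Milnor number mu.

Type D4, Milnor number mu = 4.

The Hessian of f at 0 has rank 1. Corank 2; j^3 = v*(u^2 - 2*u*v + 2*v^2) splits into three distinct lines over C (the quadratic factor has nonzero discriminant), so D_4.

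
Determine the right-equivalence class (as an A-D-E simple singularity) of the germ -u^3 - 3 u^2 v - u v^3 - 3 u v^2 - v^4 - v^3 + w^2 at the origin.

E7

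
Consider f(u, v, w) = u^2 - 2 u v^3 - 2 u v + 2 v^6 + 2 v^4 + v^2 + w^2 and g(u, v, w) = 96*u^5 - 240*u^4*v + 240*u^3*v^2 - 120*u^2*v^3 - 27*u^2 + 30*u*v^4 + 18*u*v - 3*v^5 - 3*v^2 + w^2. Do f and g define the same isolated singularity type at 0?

The Hessian of f at 0 is [[2, -2, 0], [-2, 2, 0], [0, 0, 2]] with rank 2, so corank 1. A Groebner basis of the Jacobian ideal J(f) in C{u,v,w} is {u*v^2 - u + v, -u + v^3 + v, u^2 - 2*u*v + v^2, w}; counting standard monomials gives mu = 5. Corank 1: A-series; mu = 5 gives A_5. The Hessian of g at 0 is [[-54, 18, 0], [18, -6, 0], [0, 0, 2]] with rank 2, so corank 1. A Groebner basis of the Jacobian ideal J(g) in C{u,v,w} is {v^4, u - v/3, w}; counting standard monomials gives mu = 4. Corank 1: A-series; mu = 4 gives A_4. f is A_5 but g is A_4, hence not right-equivalent.

No.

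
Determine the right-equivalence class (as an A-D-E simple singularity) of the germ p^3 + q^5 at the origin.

E8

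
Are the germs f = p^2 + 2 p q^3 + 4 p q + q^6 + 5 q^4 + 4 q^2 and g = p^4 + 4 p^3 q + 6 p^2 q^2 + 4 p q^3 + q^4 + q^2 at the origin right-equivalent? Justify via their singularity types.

The Hessian of f at 0 has rank 1. Corank 1: A-series; mu = 3 gives A_3. The Hessian of g at 0 has rank 1. Corank 1: A-series; mu = 3 gives A_3. Both have type A_3, hence right-equivalent.

Yes.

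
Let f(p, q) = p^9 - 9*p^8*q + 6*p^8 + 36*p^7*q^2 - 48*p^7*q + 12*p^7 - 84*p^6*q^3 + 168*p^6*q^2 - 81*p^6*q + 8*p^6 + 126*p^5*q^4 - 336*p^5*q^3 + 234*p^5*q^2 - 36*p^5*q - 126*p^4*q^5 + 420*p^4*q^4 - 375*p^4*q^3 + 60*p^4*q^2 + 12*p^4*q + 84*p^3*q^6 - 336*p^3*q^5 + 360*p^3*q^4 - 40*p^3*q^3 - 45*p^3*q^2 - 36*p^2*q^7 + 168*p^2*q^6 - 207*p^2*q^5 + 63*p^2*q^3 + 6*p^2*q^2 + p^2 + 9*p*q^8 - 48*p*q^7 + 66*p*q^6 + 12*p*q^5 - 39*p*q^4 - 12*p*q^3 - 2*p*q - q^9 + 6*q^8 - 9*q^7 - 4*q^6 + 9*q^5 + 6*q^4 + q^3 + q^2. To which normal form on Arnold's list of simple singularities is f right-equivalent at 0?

A2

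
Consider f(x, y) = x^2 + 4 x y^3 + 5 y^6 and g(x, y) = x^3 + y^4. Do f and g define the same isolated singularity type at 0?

The Hessian of f at 0 has rank 1. Corank 1: A-series; mu = 5 gives A_5. The Hessian of g at 0 has rank 0. Corank 2; j^3 = x^3 is a perfect cube, so E-series; the 4-jet and mu = 6 give E_6. f is A_5 but g is E_6, hence not right-equivalent.

No.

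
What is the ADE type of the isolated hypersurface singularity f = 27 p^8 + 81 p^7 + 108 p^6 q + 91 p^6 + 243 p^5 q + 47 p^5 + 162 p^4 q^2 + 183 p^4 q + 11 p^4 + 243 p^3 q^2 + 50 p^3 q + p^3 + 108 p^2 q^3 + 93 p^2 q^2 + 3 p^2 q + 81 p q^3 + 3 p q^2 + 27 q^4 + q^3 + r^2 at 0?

The Hessian of f at 0 has rank 1. Corank 2; j^3 = (p + q)^3 is a perfect cube, so E-series; the 4-jet and mu = 7 give E_7.

E_7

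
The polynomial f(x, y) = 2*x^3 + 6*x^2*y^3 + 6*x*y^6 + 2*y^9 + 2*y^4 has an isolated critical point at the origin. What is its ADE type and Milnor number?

Type E6, Milnor number mu = 6.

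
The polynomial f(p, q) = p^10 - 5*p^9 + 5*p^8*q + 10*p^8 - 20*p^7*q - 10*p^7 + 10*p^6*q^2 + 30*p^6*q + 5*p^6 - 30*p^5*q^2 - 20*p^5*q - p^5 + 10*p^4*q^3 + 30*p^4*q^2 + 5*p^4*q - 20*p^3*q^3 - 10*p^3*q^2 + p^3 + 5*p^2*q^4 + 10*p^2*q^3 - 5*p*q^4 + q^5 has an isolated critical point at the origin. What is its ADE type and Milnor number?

The Hessian of f at 0 is [[0, 0], [0, 0]] with rank 0, so corank 2. A Groebner basis of the Jacobian ideal J(f) in C{p,q} is {q^5, p*q^3 - q^4/4, p^2}; counting standard monomials gives mu = 8. Corank 2; j^3 = p^3 is a perfect cube, so E-series; the 5-jet and mu = 8 give E_8.

Type E8, Milnor number mu = 8.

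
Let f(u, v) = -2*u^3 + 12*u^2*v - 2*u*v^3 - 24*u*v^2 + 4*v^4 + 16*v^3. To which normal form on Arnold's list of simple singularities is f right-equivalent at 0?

The Hessian of f at 0 has rank 0. Corank 2; j^3 = -2*(u - 2*v)^3 is a perfect cube, so E-series; the 4-jet and mu = 7 give E_7.

E7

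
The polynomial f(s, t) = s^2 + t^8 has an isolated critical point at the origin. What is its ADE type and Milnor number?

Type A_7, Milnor number mu = 7.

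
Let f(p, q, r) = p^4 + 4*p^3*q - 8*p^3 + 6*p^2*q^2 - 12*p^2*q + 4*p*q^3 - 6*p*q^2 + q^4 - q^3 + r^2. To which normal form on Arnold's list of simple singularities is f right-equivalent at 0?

E_6

The Hessian of f at 0 has rank 1. Corank 2; j^3 = -(2*p + q)^3 is a perfect cube, so E-series; the 4-jet and mu = 6 give E_6.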